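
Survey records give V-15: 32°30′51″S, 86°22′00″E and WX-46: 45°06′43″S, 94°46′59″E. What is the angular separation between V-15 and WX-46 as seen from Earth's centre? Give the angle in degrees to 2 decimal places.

V-15: φ = -32.51417°, λ = +86.36667°
WX-46: φ = -45.11194°, λ = +94.78306°
Δφ = -12.5978°,  Δλ = 8.4164°
a = sin²(Δφ/2) + cos φ₁ cos φ₂ sin²(Δλ/2) = 0.015242
c = 2·arcsin(√a) = 0.247548 rad = 14.1834°

14.18°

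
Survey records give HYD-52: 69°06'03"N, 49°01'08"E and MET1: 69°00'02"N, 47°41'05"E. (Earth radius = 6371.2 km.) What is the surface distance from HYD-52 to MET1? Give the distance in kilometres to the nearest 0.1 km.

54.2 km

HYD-52: φ = +69.10083°, λ = +49.01889°
MET1: φ = +69.00056°, λ = +47.68472°
Δφ = -0.1003°,  Δλ = -1.3342°
a = sin²(Δφ/2) + cos φ₁ cos φ₂ sin²(Δλ/2) = 0.000018
c = 2·arcsin(√a) = 0.008507 rad = 0.4874°
d = R·c = 6371.2 × 0.008507 = 54.2 km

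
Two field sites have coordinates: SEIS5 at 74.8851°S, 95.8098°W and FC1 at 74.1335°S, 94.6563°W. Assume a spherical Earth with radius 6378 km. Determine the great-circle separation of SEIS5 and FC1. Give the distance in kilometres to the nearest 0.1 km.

90.4 km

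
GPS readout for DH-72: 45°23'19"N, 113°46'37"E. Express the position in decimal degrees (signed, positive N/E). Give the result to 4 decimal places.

lat: 45.3886° N → +45.3886°
lon: 113.7769° E → +113.7769°

+45.3886°, +113.7769°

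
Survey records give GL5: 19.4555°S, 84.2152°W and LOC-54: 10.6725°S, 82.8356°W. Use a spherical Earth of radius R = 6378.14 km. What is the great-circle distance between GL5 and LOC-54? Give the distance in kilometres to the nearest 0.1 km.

988.9 km

Δφ = 8.7830°,  Δλ = 1.3796°
a = sin²(Δφ/2) + cos φ₁ cos φ₂ sin²(Δλ/2) = 0.005997
c = 2·arcsin(√a) = 0.155041 rad = 8.8832°
d = R·c = 6378.14 × 0.155041 = 988.9 km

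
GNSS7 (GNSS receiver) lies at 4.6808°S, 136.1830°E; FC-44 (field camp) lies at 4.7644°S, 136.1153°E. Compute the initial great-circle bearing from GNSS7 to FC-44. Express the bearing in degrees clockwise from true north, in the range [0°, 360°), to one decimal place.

218.9°

Δλ = -0.0677°
y = sin Δλ · cos φ₂ = -0.001178
x = cos φ₁ sin φ₂ − sin φ₁ cos φ₂ cos Δλ = -0.001459
θ = atan2(y, x) = -141.0972° → 218.9028° (mod 360°)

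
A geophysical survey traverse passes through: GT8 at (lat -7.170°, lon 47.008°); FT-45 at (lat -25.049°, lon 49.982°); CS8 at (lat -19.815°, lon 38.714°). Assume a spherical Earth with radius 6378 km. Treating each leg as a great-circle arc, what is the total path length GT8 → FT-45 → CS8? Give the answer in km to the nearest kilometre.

3312 km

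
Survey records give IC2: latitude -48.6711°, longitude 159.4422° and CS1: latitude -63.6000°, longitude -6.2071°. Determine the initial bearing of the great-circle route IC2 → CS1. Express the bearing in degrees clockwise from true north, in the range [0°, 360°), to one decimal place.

186.9°

Δλ = -165.6493°
y = sin Δλ · cos φ₂ = -0.110206
x = cos φ₁ sin φ₂ − sin φ₁ cos φ₂ cos Δλ = -0.914983
θ = atan2(y, x) = -173.1321° → 186.8679° (mod 360°)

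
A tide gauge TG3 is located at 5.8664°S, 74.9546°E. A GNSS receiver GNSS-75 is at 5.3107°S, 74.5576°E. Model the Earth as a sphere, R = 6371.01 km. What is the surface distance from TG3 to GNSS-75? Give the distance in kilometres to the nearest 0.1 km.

75.8 km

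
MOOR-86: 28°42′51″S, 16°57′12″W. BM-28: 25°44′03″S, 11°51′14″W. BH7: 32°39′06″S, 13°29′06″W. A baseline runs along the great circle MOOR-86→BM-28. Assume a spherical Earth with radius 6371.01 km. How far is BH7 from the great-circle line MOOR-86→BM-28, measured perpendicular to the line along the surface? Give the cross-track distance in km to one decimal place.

MOOR-86: φ = -28.71417°, λ = -16.95333°
BM-28: φ = -25.73417°, λ = -11.85389°
BH7: φ = -32.65167°, λ = -13.48500°
δ₁₃ = central angle MOOR-86→BH7 = 0.086201 rad  (haversine)
θ₁₃ = bearing MOOR-86→BH7 = 143.727°,  θ₁₂ = bearing MOOR-86→BM-28 = 57.876°
dₓₜ = R·arcsin(sin δ₁₃ · sin(θ₁₃ − θ₁₂)) = 6371.01·arcsin(0.08609·sin(85.851°)) = 547.741 km
|dₓₜ| = 547.741 km

547.7 km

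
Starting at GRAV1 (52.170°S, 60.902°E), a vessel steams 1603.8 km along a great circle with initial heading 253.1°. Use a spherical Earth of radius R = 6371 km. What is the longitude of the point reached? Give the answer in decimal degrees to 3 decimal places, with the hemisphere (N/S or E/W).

36.962°E

δ = d/R = 1603.8/6371 = 0.251734 rad
φ₂ = arcsin(sin φ₁ cos δ + cos φ₁ sin δ cos θ)
   = arcsin(-0.78983·0.96848 + 0.61332·0.24908·-0.29070) = -54.03247°
λ₂ = λ₁ + atan2(sin θ sin δ cos φ₁, cos δ − sin φ₁ sin φ₂) = 36.96181°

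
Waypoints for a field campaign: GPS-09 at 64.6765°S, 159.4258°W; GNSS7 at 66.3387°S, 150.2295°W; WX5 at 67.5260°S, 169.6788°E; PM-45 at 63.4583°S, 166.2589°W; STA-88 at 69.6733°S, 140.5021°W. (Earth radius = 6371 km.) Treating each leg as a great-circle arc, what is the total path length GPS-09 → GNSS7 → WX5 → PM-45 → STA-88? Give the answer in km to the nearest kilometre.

GPS-09→GNSS7: c = 0.072503 rad, d = 461.92 km
GNSS7→WX5: c = 0.270133 rad, d = 1721.02 km
WX5→PM-45: c = 0.186617 rad, d = 1188.93 km
PM-45→STA-88: c = 0.206762 rad, d = 1317.28 km
Total = 461.92 + 1721.02 + 1188.93 + 1317.28 = 4689.15 km

4689 km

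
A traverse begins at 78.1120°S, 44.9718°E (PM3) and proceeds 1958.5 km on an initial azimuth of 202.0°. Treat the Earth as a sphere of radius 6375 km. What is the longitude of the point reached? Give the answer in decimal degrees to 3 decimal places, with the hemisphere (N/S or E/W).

79.583°W

δ = d/R = 1958.5/6375 = 0.307216 rad
φ₂ = arcsin(sin φ₁ cos δ + cos φ₁ sin δ cos θ)
   = arcsin(-0.97855·0.95318 + 0.20600·0.30241·-0.92718) = -82.09392°
λ₂ = λ₁ + atan2(sin θ sin δ cos φ₁, cos δ − sin φ₁ sin φ₂) = -79.58331°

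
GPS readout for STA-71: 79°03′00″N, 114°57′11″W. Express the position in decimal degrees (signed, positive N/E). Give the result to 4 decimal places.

lat: 79.0500° N → +79.0500°
lon: 114.9531° W → -114.9531°

+79.0500°, -114.9531°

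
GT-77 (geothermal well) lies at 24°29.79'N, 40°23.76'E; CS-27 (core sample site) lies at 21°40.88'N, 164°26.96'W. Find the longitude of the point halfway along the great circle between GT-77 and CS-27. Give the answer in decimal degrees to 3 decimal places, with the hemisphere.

120.696°E

GT-77: φ = +24.49650°, λ = +40.39600°
CS-27: φ = +21.68133°, λ = -164.44933°
Bx = cos φ₂ cos Δλ = -0.843246,  By = cos φ₂ sin Δλ = 0.390444
φₘ = atan2(sin φ₁ + sin φ₂, √((cos φ₁ + Bx)² + By²)) = 63.19771°
λₘ = λ₁ + atan2(By, cos φ₁ + Bx) = 120.69594°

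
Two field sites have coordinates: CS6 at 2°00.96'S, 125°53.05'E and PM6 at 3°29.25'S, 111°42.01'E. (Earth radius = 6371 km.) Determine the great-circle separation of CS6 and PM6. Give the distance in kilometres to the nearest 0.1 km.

1583.8 km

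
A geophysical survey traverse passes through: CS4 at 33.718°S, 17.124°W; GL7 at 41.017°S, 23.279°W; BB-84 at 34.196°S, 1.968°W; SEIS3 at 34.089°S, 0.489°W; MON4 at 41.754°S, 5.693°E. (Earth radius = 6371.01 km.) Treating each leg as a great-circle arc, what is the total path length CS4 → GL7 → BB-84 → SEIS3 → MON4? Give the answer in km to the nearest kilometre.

4141 km

CS4→GL7: c = 0.153258 rad, d = 976.41 km
GL7→BB-84: c = 0.316763 rad, d = 2018.10 km
BB-84→SEIS3: c = 0.021446 rad, d = 136.63 km
SEIS3→MON4: c = 0.158456 rad, d = 1009.52 km
Total = 976.41 + 2018.10 + 136.63 + 1009.52 = 4140.66 km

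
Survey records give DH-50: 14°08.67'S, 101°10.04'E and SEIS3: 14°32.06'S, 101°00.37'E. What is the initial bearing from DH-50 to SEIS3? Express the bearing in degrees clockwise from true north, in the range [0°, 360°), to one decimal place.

DH-50: φ = -14.14450°, λ = +101.16733°
SEIS3: φ = -14.53433°, λ = +101.00617°
Δλ = -0.1612°
y = sin Δλ · cos φ₂ = -0.002723
x = cos φ₁ sin φ₂ − sin φ₁ cos φ₂ cos Δλ = -0.006805
θ = atan2(y, x) = -158.1916° → 201.8084° (mod 360°)

201.8°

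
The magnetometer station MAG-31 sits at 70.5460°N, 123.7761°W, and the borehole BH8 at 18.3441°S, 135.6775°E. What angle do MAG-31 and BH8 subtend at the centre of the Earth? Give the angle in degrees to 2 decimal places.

110.77°

Δφ = -88.8901°,  Δλ = -100.5464°
a = sin²(Δφ/2) + cos φ₁ cos φ₂ sin²(Δλ/2) = 0.677308
c = 2·arcsin(√a) = 1.933300 rad = 110.7699°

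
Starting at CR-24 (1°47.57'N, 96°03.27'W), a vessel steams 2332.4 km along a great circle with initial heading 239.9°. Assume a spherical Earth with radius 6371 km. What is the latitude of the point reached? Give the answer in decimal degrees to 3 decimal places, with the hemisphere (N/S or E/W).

CR-24: φ = +1.79283°, λ = -96.05450°
δ = d/R = 2332.4/6371 = 0.366096 rad
φ₂ = arcsin(sin φ₁ cos δ + cos φ₁ sin δ cos θ)
   = arcsin(0.03129·0.93373 + 0.99951·0.35797·-0.50151) = -8.64008°
λ₂ = λ₁ + atan2(sin θ sin δ cos φ₁, cos δ − sin φ₁ sin φ₂) = -114.31006°

8.640°S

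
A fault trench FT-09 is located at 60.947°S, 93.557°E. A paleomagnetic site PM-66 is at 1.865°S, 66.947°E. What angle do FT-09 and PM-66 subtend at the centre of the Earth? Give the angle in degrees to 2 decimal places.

62.46°

Δφ = 59.0820°,  Δλ = -26.6100°
a = sin²(Δφ/2) + cos φ₁ cos φ₂ sin²(Δλ/2) = 0.268800
c = 2·arcsin(√a) = 1.090097 rad = 62.4580°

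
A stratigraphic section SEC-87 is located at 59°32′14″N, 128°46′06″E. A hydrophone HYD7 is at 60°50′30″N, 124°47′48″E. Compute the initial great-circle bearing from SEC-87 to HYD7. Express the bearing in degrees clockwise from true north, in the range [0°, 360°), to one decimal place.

305.2°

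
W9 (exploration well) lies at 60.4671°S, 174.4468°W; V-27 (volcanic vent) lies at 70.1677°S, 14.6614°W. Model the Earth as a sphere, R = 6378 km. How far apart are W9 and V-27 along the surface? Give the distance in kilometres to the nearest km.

Δφ = -9.7006°,  Δλ = 159.7854°
a = sin²(Δφ/2) + cos φ₁ cos φ₂ sin²(Δλ/2) = 0.169232
c = 2·arcsin(√a) = 0.847931 rad = 48.5829°
d = R·c = 6378 × 0.847931 = 5408.1 km

5408 km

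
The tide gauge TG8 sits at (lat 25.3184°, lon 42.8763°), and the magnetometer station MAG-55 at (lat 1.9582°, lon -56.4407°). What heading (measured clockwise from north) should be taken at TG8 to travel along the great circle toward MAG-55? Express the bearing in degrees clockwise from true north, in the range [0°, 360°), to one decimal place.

Δλ = -99.3170°
y = sin Δλ · cos φ₂ = -0.986231
x = cos φ₁ sin φ₂ − sin φ₁ cos φ₂ cos Δλ = 0.100083
θ = atan2(y, x) = -84.2055° → 275.7945° (mod 360°)

275.8°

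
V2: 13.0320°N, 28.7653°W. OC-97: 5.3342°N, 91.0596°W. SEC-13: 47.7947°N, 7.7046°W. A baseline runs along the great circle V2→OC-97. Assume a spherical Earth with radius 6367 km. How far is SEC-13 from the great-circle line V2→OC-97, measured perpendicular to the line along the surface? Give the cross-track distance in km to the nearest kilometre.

δ₁₃ = central angle V2→SEC-13 = 0.679637 rad  (haversine)
θ₁₃ = bearing V2→SEC-13 = 22.588°,  θ₁₂ = bearing V2→OC-97 = 269.102°
dₓₜ = R·arcsin(sin δ₁₃ · sin(θ₁₃ − θ₁₂)) = 6367·arcsin(0.62851·sin(-246.514°)) = 3911.694 km
|dₓₜ| = 3911.694 km

3912 km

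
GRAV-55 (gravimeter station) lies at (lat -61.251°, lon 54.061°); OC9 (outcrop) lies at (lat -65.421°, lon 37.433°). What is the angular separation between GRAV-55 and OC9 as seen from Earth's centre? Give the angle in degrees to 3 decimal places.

8.511°

Δφ = -4.1700°,  Δλ = -16.6280°
a = sin²(Δφ/2) + cos φ₁ cos φ₂ sin²(Δλ/2) = 0.005507
c = 2·arcsin(√a) = 0.148550 rad = 8.5113°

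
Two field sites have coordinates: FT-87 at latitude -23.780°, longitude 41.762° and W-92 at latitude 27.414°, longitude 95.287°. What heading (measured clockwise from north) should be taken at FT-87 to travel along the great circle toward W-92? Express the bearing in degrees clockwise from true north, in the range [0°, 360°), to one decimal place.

Δλ = 53.5250°
y = sin Δλ · cos φ₂ = 0.713816
x = cos φ₁ sin φ₂ − sin φ₁ cos φ₂ cos Δλ = 0.634116
θ = atan2(y, x) = 48.3839° → 48.3839° (mod 360°)

48.4°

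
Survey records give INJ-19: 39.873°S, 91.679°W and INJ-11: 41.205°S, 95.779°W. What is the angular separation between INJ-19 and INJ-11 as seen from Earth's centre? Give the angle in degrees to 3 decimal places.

Δφ = -1.3320°,  Δλ = -4.1000°
a = sin²(Δφ/2) + cos φ₁ cos φ₂ sin²(Δλ/2) = 0.000874
c = 2·arcsin(√a) = 0.059134 rad = 3.3882°

3.388°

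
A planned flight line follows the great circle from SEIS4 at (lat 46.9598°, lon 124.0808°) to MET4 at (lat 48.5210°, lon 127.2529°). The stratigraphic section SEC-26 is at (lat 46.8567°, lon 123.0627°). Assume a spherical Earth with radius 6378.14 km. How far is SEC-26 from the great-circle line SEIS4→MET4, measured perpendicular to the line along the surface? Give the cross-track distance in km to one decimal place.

δ₁₃ = central angle SEIS4→SEC-26 = 0.012272 rad  (haversine)
θ₁₃ = bearing SEIS4→SEC-26 = 261.940°,  θ₁₂ = bearing SEIS4→MET4 = 52.635°
dₓₜ = R·arcsin(sin δ₁₃ · sin(θ₁₃ − θ₁₂)) = 6378.14·arcsin(0.01227·sin(209.305°)) = -38.311 km
|dₓₜ| = 38.311 km

38.3 km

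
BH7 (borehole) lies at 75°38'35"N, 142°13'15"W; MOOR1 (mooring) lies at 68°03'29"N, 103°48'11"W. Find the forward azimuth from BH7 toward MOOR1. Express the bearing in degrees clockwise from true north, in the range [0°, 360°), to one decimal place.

103.0°

BH7: φ = +75.64306°, λ = -142.22083°
MOOR1: φ = +68.05806°, λ = -103.80306°
Δλ = 38.4178°
y = sin Δλ · cos φ₂ = 0.232193
x = cos φ₁ sin φ₂ − sin φ₁ cos φ₂ cos Δλ = -0.053625
θ = atan2(y, x) = 103.0044° → 103.0044° (mod 360°)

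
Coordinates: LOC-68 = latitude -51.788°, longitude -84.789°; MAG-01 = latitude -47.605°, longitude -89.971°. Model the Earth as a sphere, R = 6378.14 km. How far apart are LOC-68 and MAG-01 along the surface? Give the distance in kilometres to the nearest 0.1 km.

Δφ = 4.1830°,  Δλ = -5.1820°
a = sin²(Δφ/2) + cos φ₁ cos φ₂ sin²(Δλ/2) = 0.002184
c = 2·arcsin(√a) = 0.093506 rad = 5.3575°
d = R·c = 6378.14 × 0.093506 = 596.4 km

596.4 km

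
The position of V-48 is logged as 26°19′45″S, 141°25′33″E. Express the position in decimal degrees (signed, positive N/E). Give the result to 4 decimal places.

-26.3292°, +141.4258°

lat: 26.3292° S → -26.3292°
lon: 141.4258° E → +141.4258°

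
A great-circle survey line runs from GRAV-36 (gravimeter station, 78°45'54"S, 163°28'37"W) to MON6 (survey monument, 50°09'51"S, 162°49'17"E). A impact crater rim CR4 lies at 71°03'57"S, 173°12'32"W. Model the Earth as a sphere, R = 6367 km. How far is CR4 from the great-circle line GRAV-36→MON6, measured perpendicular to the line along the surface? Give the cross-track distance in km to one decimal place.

315.5 km

GRAV-36: φ = -78.76500°, λ = -163.47694°
MON6: φ = -50.16417°, λ = +162.82139°
CR4: φ = -71.06583°, λ = -173.20889°
δ₁₃ = central angle GRAV-36→CR4 = 0.141004 rad  (haversine)
θ₁₃ = bearing GRAV-36→CR4 = 337.028°,  θ₁₂ = bearing GRAV-36→MON6 = 316.389°
dₓₜ = R·arcsin(sin δ₁₃ · sin(θ₁₃ − θ₁₂)) = 6367·arcsin(0.14054·sin(20.639°)) = 315.522 km
|dₓₜ| = 315.522 km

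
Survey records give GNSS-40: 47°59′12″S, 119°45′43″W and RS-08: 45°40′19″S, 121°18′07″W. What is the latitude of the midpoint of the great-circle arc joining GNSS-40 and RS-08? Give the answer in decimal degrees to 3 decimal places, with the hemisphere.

GNSS-40: φ = -47.98667°, λ = -119.76194°
RS-08: φ = -45.67194°, λ = -121.30194°
Bx = cos φ₂ cos Δλ = 0.698513,  By = cos φ₂ sin Δλ = -0.018779
φₘ = atan2(sin φ₁ + sin φ₂, √((cos φ₁ + Bx)² + By²)) = -46.83189°
λₘ = λ₁ + atan2(By, cos φ₁ + Bx) = -120.54853°

46.832°S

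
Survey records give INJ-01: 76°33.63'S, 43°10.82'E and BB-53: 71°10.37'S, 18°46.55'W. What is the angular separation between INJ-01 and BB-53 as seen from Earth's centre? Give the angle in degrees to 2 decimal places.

INJ-01: φ = -76.56050°, λ = +43.18033°
BB-53: φ = -71.17283°, λ = -18.77583°
Δφ = 5.3877°,  Δλ = -61.9562°
a = sin²(Δφ/2) + cos φ₁ cos φ₂ sin²(Δλ/2) = 0.022080
c = 2·arcsin(√a) = 0.298289 rad = 17.0907°

17.09°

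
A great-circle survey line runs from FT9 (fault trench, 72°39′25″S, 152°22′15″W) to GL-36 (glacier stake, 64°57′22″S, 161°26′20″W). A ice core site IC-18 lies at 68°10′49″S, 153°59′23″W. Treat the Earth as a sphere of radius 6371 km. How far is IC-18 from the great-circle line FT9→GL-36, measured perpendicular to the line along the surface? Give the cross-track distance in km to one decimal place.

168.7 km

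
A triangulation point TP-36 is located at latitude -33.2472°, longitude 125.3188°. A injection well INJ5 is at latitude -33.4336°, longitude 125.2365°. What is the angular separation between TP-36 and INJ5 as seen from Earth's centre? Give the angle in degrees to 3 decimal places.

0.199°

Δφ = -0.1864°,  Δλ = -0.0823°
a = sin²(Δφ/2) + cos φ₁ cos φ₂ sin²(Δλ/2) = 0.000003
c = 2·arcsin(√a) = 0.003468 rad = 0.1987°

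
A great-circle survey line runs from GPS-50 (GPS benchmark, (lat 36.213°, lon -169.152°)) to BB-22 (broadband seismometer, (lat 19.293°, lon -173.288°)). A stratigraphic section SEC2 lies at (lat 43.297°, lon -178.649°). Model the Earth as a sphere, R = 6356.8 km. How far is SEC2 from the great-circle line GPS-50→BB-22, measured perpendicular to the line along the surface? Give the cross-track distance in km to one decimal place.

δ₁₃ = central angle GPS-50→SEC2 = 0.177330 rad  (haversine)
θ₁₃ = bearing GPS-50→SEC2 = 317.098°,  θ₁₂ = bearing GPS-50→BB-22 = 193.229°
dₓₜ = R·arcsin(sin δ₁₃ · sin(θ₁₃ − θ₁₂)) = 6356.8·arcsin(0.17640·sin(123.869°)) = 934.434 km
|dₓₜ| = 934.434 km

934.4 km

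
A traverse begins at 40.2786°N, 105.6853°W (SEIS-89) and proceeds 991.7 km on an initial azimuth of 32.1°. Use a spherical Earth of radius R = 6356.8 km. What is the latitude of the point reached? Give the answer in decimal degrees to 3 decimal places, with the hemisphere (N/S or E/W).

δ = d/R = 991.7/6356.8 = 0.156006 rad
φ₂ = arcsin(sin φ₁ cos δ + cos φ₁ sin δ cos θ)
   = arcsin(0.64650·0.98786 + 0.76291·0.15537·0.84712) = 47.65211°
λ₂ = λ₁ + atan2(sin θ sin δ cos φ₁, cos δ − sin φ₁ sin φ₂) = -98.64496°

47.652°N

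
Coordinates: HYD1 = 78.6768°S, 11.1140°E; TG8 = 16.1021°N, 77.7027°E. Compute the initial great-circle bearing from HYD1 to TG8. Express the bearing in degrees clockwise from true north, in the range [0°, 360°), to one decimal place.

Δλ = 66.5887°
y = sin Δλ · cos φ₂ = 0.881675
x = cos φ₁ sin φ₂ − sin φ₁ cos φ₂ cos Δλ = 0.428767
θ = atan2(y, x) = 64.0659° → 64.0659° (mod 360°)

64.1°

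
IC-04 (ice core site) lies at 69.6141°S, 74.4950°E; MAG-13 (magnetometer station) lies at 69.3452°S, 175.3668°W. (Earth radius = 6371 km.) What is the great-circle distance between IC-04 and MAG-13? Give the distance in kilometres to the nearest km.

3714 km

Δφ = 0.2689°,  Δλ = 110.1382°
a = sin²(Δφ/2) + cos φ₁ cos φ₂ sin²(Δλ/2) = 0.082594
c = 2·arcsin(√a) = 0.583004 rad = 33.4036°
d = R·c = 6371 × 0.583004 = 3714.3 km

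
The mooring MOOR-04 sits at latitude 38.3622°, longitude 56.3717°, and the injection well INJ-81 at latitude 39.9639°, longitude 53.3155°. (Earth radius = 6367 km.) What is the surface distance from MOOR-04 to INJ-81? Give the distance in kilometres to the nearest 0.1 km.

317.8 km

Δφ = 1.6017°,  Δλ = -3.0562°
a = sin²(Δφ/2) + cos φ₁ cos φ₂ sin²(Δλ/2) = 0.000623
c = 2·arcsin(√a) = 0.049914 rad = 2.8599°
d = R·c = 6367 × 0.049914 = 317.8 km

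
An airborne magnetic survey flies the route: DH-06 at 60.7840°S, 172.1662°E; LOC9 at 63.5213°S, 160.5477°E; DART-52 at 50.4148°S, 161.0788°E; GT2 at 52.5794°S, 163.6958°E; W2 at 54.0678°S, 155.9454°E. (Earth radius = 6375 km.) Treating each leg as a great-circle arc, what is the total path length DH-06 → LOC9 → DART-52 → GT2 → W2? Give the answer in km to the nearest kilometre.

2976 km

DH-06→LOC9: c = 0.105881 rad, d = 674.99 km
LOC9→DART-52: c = 0.228805 rad, d = 1458.63 km
DART-52→GT2: c = 0.047278 rad, d = 301.40 km
GT2→W2: c = 0.084818 rad, d = 540.71 km
Total = 674.99 + 1458.63 + 301.40 + 540.71 = 2975.74 km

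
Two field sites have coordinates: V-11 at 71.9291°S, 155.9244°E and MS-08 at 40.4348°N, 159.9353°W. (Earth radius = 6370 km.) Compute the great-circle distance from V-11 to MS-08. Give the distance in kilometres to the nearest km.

12959 km

Δφ = 112.3639°,  Δλ = 44.1403°
a = sin²(Δφ/2) + cos φ₁ cos φ₂ sin²(Δλ/2) = 0.723577
c = 2·arcsin(√a) = 2.034378 rad = 116.5613°
d = R·c = 6370 × 2.034378 = 12959.0 km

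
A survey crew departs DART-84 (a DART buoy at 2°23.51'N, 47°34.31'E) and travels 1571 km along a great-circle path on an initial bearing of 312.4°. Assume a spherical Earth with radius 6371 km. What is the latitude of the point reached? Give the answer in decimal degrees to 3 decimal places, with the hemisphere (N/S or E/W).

11.825°N

DART-84: φ = +2.39183°, λ = +47.57183°
δ = d/R = 1571/6371 = 0.246586 rad
φ₂ = arcsin(sin φ₁ cos δ + cos φ₁ sin δ cos θ)
   = arcsin(0.04173·0.96975 + 0.99913·0.24409·0.67430) = 11.82488°
λ₂ = λ₁ + atan2(sin θ sin δ cos φ₁, cos δ − sin φ₁ sin φ₂) = 36.95960°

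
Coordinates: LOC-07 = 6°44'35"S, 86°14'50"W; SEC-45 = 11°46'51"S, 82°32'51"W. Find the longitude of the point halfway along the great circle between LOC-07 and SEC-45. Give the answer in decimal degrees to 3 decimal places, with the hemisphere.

LOC-07: φ = -6.74306°, λ = -86.24722°
SEC-45: φ = -11.78083°, λ = -82.54750°
Bx = cos φ₂ cos Δλ = 0.976896,  By = cos φ₂ sin Δλ = 0.063168
φₘ = atan2(sin φ₁ + sin φ₂, √((cos φ₁ + Bx)² + By²)) = -9.26669°
λₘ = λ₁ + atan2(By, cos φ₁ + Bx) = -84.41064°

84.411°W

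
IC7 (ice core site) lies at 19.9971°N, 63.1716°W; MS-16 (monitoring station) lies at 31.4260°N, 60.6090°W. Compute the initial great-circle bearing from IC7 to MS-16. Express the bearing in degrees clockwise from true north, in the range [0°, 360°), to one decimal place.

10.9°

Δλ = 2.5626°
y = sin Δλ · cos φ₂ = 0.038152
x = cos φ₁ sin φ₂ − sin φ₁ cos φ₂ cos Δλ = 0.198444
θ = atan2(y, x) = 10.8828° → 10.8828° (mod 360°)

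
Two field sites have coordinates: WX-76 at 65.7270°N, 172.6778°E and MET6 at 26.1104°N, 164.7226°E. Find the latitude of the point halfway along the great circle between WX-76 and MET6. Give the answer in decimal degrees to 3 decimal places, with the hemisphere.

45.978°N

Bx = cos φ₂ cos Δλ = 0.889306,  By = cos φ₂ sin Δλ = -0.124275
φₘ = atan2(sin φ₁ + sin φ₂, √((cos φ₁ + Bx)² + By²)) = 45.97818°
λₘ = λ₁ + atan2(By, cos φ₁ + Bx) = 167.21878°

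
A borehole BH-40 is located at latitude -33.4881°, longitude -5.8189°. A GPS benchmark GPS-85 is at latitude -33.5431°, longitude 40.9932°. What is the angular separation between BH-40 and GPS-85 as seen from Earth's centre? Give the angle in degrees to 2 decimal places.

Δφ = -0.0550°,  Δλ = 46.8121°
a = sin²(Δφ/2) + cos φ₁ cos φ₂ sin²(Δλ/2) = 0.109692
c = 2·arcsin(√a) = 0.675145 rad = 38.6829°

38.68°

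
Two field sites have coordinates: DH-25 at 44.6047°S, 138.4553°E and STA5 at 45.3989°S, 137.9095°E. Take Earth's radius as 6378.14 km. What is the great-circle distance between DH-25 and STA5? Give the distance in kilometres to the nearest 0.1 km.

98.3 km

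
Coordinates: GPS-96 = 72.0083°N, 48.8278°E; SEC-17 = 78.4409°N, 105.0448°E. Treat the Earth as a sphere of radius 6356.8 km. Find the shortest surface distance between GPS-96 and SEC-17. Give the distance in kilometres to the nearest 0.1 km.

1656.8 km

Δφ = 6.4326°,  Δλ = 56.2170°
a = sin²(Δφ/2) + cos φ₁ cos φ₂ sin²(Δλ/2) = 0.016887
c = 2·arcsin(√a) = 0.260633 rad = 14.9332°
d = R·c = 6356.8 × 0.260633 = 1656.8 km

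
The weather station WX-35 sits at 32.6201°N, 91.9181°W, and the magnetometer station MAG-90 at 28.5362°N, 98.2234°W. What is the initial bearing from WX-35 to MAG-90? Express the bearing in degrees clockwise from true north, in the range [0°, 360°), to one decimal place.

234.7°

Δλ = -6.3053°
y = sin Δλ · cos φ₂ = -0.096484
x = cos φ₁ sin φ₂ − sin φ₁ cos φ₂ cos Δλ = -0.068352
θ = atan2(y, x) = -125.3150° → 234.6850° (mod 360°)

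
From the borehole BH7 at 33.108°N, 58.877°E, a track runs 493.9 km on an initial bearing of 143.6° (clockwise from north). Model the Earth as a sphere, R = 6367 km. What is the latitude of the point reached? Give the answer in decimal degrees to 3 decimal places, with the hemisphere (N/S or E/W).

29.494°N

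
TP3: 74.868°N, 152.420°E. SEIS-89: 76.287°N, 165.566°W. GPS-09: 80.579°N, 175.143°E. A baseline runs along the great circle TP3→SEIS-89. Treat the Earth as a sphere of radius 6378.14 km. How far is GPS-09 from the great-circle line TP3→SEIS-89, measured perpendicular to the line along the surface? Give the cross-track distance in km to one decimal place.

443.2 km

δ₁₃ = central angle TP3→GPS-09 = 0.128775 rad  (haversine)
θ₁₃ = bearing TP3→GPS-09 = 29.496°,  θ₁₂ = bearing TP3→SEIS-89 = 62.221°
dₓₜ = R·arcsin(sin δ₁₃ · sin(θ₁₃ − θ₁₂)) = 6378.14·arcsin(0.12842·sin(-32.726°)) = -443.162 km
|dₓₜ| = 443.162 km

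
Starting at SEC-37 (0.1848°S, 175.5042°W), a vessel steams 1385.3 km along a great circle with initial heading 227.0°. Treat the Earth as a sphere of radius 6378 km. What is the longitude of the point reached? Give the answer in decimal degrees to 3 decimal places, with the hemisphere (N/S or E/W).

δ = d/R = 1385.3/6378 = 0.217200 rad
φ₂ = arcsin(sin φ₁ cos δ + cos φ₁ sin δ cos θ)
   = arcsin(-0.00323·0.97650 + 0.99999·0.21550·-0.68200) = -8.63369°
λ₂ = λ₁ + atan2(sin θ sin δ cos φ₁, cos δ − sin φ₁ sin φ₂) = 175.32314°

175.323°E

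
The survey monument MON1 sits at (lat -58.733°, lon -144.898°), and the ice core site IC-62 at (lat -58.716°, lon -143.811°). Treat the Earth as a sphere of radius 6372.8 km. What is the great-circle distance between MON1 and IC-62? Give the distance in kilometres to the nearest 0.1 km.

62.8 km

Δφ = 0.0170°,  Δλ = 1.0870°
a = sin²(Δφ/2) + cos φ₁ cos φ₂ sin²(Δλ/2) = 0.000024
c = 2·arcsin(√a) = 0.009854 rad = 0.5646°
d = R·c = 6372.8 × 0.009854 = 62.8 km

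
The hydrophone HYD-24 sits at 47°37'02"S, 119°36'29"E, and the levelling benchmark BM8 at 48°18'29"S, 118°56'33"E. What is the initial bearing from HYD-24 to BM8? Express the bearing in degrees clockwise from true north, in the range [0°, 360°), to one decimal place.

212.6°

HYD-24: φ = -47.61722°, λ = +119.60806°
BM8: φ = -48.30806°, λ = +118.94250°
Δλ = -0.6656°
y = sin Δλ · cos φ₂ = -0.007726
x = cos φ₁ sin φ₂ − sin φ₁ cos φ₂ cos Δλ = -0.012090
θ = atan2(y, x) = -147.4201° → 212.5799° (mod 360°)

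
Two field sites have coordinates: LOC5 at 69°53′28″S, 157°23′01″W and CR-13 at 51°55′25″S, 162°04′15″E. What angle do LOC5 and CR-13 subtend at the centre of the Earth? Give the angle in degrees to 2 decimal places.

LOC5: φ = -69.89111°, λ = -157.38361°
CR-13: φ = -51.92361°, λ = +162.07083°
Δφ = 17.9675°,  Δλ = -40.5456°
a = sin²(Δφ/2) + cos φ₁ cos φ₂ sin²(Δλ/2) = 0.049839
c = 2·arcsin(√a) = 0.450289 rad = 25.7997°

25.80°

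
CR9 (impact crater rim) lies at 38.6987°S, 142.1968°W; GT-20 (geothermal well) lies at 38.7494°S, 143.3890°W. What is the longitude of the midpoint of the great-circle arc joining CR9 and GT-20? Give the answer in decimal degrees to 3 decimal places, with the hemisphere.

Bx = cos φ₂ cos Δλ = 0.779722,  By = cos φ₂ sin Δλ = -0.016227
φₘ = atan2(sin φ₁ + sin φ₂, √((cos φ₁ + Bx)² + By²)) = -38.72556°
λₘ = λ₁ + atan2(By, cos φ₁ + Bx) = -142.79269°

142.793°W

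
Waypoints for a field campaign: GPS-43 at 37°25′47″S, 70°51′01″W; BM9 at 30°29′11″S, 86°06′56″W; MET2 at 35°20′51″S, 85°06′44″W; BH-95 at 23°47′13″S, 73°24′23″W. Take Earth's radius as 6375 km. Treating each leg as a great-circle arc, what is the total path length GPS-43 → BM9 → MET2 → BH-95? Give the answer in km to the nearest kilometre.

3864 km

GPS-43: φ = -37.42972°, λ = -70.85028°
BM9: φ = -30.48639°, λ = -86.11556°
MET2: φ = -35.34750°, λ = -85.11222°
BH-95: φ = -23.78694°, λ = -73.40639°
GPS-43→BM9: c = 0.251575 rad, d = 1603.79 km
BM9→MET2: c = 0.086105 rad, d = 548.92 km
MET2→BH-95: c = 0.268422 rad, d = 1711.19 km
Total = 1603.79 + 548.92 + 1711.19 = 3863.90 km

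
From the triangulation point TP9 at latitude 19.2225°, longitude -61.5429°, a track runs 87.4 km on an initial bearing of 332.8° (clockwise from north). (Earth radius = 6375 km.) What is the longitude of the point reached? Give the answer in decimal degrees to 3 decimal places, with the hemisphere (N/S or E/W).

61.925°W

δ = d/R = 87.4/6375 = 0.013710 rad
φ₂ = arcsin(sin φ₁ cos δ + cos φ₁ sin δ cos θ)
   = arcsin(0.32924·0.99991 + 0.94425·0.01371·0.88942) = 19.92075°
λ₂ = λ₁ + atan2(sin θ sin δ cos φ₁, cos δ − sin φ₁ sin φ₂) = -61.92480°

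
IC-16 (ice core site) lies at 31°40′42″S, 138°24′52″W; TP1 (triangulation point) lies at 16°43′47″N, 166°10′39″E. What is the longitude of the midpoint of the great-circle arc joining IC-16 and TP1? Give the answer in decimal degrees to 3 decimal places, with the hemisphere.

IC-16: φ = -31.67833°, λ = -138.41444°
TP1: φ = +16.72972°, λ = +166.17750°
Bx = cos φ₂ cos Δλ = 0.543698,  By = cos φ₂ sin Δλ = -0.788372
φₘ = atan2(sin φ₁ + sin φ₂, √((cos φ₁ + Bx)² + By²)) = -8.42500°
λₘ = λ₁ + atan2(By, cos φ₁ + Bx) = -167.89217°

167.892°W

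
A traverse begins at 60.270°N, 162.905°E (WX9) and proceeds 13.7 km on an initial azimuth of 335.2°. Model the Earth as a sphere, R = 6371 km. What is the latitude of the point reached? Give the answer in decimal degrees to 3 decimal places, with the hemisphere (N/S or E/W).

δ = d/R = 13.7/6371 = 0.002150 rad
φ₂ = arcsin(sin φ₁ cos δ + cos φ₁ sin δ cos θ)
   = arcsin(0.86837·1.00000 + 0.49591·0.00215·0.90778) = 60.38180°
λ₂ = λ₁ + atan2(sin θ sin δ cos φ₁, cos δ − sin φ₁ sin φ₂) = 162.80043°

60.382°N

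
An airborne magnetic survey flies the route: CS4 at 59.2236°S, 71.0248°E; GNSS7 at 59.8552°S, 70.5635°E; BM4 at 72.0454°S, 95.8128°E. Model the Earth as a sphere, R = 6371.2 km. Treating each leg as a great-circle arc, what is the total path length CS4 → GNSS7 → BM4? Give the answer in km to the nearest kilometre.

1821 km

CS4→GNSS7: c = 0.011755 rad, d = 74.89 km
GNSS7→BM4: c = 0.274127 rad, d = 1746.52 km
Total = 74.89 + 1746.52 = 1821.41 km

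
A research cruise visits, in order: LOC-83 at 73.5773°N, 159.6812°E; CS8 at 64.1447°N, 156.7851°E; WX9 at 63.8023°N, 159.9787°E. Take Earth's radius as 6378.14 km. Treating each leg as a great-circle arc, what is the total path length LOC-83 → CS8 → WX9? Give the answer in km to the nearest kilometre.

1217 km

LOC-83→CS8: c = 0.165588 rad, d = 1056.14 km
CS8→WX9: c = 0.025174 rad, d = 160.56 km
Total = 1056.14 + 160.56 = 1216.71 km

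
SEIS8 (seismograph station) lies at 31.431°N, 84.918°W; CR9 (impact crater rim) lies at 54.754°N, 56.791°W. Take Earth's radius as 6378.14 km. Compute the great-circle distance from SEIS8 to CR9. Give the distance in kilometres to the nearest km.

3414 km

Δφ = 23.3230°,  Δλ = 28.1270°
a = sin²(Δφ/2) + cos φ₁ cos φ₂ sin²(Δλ/2) = 0.069932
c = 2·arcsin(√a) = 0.535260 rad = 30.6681°
d = R·c = 6378.14 × 0.535260 = 3414.0 km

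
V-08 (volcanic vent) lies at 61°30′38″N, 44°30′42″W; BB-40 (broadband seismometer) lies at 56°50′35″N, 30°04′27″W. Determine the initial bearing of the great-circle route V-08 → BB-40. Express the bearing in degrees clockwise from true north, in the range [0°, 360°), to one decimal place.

115.9°

V-08: φ = +61.51056°, λ = -44.51167°
BB-40: φ = +56.84306°, λ = -30.07417°
Δλ = 14.4375°
y = sin Δλ · cos φ₂ = 0.136364
x = cos φ₁ sin φ₂ − sin φ₁ cos φ₂ cos Δλ = -0.066193
θ = atan2(y, x) = 115.8925° → 115.8925° (mod 360°)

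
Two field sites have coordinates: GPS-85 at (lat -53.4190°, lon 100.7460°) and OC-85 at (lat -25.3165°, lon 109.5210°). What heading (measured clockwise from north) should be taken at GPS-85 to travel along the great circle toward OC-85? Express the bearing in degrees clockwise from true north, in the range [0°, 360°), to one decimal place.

Δλ = 8.7750°
y = sin Δλ · cos φ₂ = 0.137903
x = cos φ₁ sin φ₂ − sin φ₁ cos φ₂ cos Δλ = 0.462554
θ = atan2(y, x) = 16.6011° → 16.6011° (mod 360°)

16.6°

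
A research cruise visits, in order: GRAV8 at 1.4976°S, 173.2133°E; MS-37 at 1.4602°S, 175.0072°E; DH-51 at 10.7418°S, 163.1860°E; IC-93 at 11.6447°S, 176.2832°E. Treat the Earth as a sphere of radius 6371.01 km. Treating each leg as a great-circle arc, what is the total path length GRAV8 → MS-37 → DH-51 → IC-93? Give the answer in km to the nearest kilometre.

GRAV8→MS-37: c = 0.031306 rad, d = 199.45 km
MS-37→DH-51: c = 0.261212 rad, d = 1664.19 km
DH-51→IC-93: c = 0.224773 rad, d = 1432.03 km
Total = 199.45 + 1664.19 + 1432.03 = 3295.67 km

3296 km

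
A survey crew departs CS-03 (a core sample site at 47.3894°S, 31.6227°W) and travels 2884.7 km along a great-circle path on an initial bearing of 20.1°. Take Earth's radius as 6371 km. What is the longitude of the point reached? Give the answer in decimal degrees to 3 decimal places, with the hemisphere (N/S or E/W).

22.253°W

δ = d/R = 2884.7/6371 = 0.452786 rad
φ₂ = arcsin(sin φ₁ cos δ + cos φ₁ sin δ cos θ)
   = arcsin(-0.73597·0.89923 + 0.67701·0.43747·0.93909) = -22.56143°
λ₂ = λ₁ + atan2(sin θ sin δ cos φ₁, cos δ − sin φ₁ sin φ₂) = -22.25318°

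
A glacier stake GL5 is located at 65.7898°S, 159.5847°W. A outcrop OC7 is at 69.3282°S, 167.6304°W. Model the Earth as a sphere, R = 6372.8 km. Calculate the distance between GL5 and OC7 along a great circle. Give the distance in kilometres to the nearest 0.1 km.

520.3 km

Δφ = -3.5384°,  Δλ = -8.0457°
a = sin²(Δφ/2) + cos φ₁ cos φ₂ sin²(Δλ/2) = 0.001666
c = 2·arcsin(√a) = 0.081648 rad = 4.6781°
d = R·c = 6372.8 × 0.081648 = 520.3 km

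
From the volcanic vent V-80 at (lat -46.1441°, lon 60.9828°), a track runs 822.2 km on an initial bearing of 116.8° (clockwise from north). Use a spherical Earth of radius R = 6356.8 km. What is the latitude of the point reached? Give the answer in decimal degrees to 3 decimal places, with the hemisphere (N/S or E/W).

49.056°S

δ = d/R = 822.2/6356.8 = 0.129342 rad
φ₂ = arcsin(sin φ₁ cos δ + cos φ₁ sin δ cos θ)
   = arcsin(-0.72108·0.99165 + 0.69285·0.12898·-0.45088) = -49.05629°
λ₂ = λ₁ + atan2(sin θ sin δ cos φ₁, cos δ − sin φ₁ sin φ₂) = 71.10111°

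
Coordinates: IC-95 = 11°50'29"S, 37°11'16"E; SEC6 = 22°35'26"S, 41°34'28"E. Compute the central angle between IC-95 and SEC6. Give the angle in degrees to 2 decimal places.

IC-95: φ = -11.84139°, λ = +37.18778°
SEC6: φ = -22.59056°, λ = +41.57444°
Δφ = -10.7492°,  Δλ = 4.3867°
a = sin²(Δφ/2) + cos φ₁ cos φ₂ sin²(Δλ/2) = 0.010097
c = 2·arcsin(√a) = 0.201307 rad = 11.5341°

11.53°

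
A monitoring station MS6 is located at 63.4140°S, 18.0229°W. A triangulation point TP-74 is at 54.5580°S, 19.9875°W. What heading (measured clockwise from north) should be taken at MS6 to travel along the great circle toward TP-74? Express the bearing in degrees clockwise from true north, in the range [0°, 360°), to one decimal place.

352.6°

Δλ = -1.9646°
y = sin Δλ · cos φ₂ = -0.019879
x = cos φ₁ sin φ₂ − sin φ₁ cos φ₂ cos Δλ = 0.153647
θ = atan2(y, x) = -7.3722° → 352.6278° (mod 360°)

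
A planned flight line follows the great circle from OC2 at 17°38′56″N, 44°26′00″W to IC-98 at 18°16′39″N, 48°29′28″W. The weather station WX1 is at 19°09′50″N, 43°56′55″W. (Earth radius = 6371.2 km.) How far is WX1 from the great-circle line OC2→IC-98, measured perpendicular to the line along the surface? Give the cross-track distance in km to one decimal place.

174.8 km

OC2: φ = +17.64889°, λ = -44.43333°
IC-98: φ = +18.27750°, λ = -48.49111°
WX1: φ = +19.16389°, λ = -43.94861°
δ₁₃ = central angle OC2→WX1 = 0.027633 rad  (haversine)
θ₁₃ = bearing OC2→WX1 = 16.811°,  θ₁₂ = bearing OC2→IC-98 = 279.872°
dₓₜ = R·arcsin(sin δ₁₃ · sin(θ₁₃ − θ₁₂)) = 6371.2·arcsin(0.02763·sin(-263.060°)) = 174.767 km
|dₓₜ| = 174.767 km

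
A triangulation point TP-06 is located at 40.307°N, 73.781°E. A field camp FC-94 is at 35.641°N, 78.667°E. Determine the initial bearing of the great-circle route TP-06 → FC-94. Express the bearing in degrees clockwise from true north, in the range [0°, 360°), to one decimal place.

Δλ = 4.8860°
y = sin Δλ · cos φ₂ = 0.069219
x = cos φ₁ sin φ₂ − sin φ₁ cos φ₂ cos Δλ = -0.079437
θ = atan2(y, x) = 138.9319° → 138.9319° (mod 360°)

138.9°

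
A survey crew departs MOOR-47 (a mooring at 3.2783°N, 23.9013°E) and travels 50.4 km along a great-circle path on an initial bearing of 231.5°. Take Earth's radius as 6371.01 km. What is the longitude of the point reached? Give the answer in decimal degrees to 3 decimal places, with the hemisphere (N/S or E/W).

23.546°E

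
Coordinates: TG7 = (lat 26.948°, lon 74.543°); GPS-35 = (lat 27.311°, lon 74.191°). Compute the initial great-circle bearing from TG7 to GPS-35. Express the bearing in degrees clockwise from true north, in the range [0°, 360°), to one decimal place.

Δλ = -0.3520°
y = sin Δλ · cos φ₂ = -0.005459
x = cos φ₁ sin φ₂ − sin φ₁ cos φ₂ cos Δλ = 0.006343
θ = atan2(y, x) = -40.7144° → 319.2856° (mod 360°)

319.3°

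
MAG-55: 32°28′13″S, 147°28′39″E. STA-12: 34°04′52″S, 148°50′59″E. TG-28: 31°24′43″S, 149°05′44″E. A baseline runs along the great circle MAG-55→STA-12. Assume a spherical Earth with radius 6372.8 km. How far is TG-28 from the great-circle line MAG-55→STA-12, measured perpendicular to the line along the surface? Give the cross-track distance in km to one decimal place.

MAG-55: φ = -32.47028°, λ = +147.47750°
STA-12: φ = -34.08111°, λ = +148.84972°
TG-28: φ = -31.41194°, λ = +149.09556°
δ₁₃ = central angle MAG-55→TG-28 = 0.030256 rad  (haversine)
θ₁₃ = bearing MAG-55→TG-28 = 52.806°,  θ₁₂ = bearing MAG-55→STA-12 = 144.916°
dₓₜ = R·arcsin(sin δ₁₃ · sin(θ₁₃ − θ₁₂)) = 6372.8·arcsin(0.03025·sin(-92.110°)) = -192.687 km
|dₓₜ| = 192.687 km

192.7 km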